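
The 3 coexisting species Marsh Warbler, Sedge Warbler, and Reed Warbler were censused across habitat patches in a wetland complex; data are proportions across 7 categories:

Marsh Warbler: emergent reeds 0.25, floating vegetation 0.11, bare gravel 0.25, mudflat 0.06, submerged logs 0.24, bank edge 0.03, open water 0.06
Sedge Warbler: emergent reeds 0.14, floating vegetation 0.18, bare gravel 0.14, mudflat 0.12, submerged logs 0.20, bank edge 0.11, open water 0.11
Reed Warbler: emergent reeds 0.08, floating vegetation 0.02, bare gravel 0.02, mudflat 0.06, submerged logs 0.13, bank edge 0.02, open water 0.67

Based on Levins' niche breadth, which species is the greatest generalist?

Sedge Warbler

Σp_Marsᵢ² = 0.25² + 0.11² + 0.25² + 0.06² + 0.24² + 0.03² + 0.06² = 0.0625 + 0.0121 + 0.0625 + 0.0036 + 0.0576 + 0.0009 + 0.0036 = 0.2028
B_Mars = 1 / 0.2028 = 4.9310
Σp_Sedgᵢ² = 0.14² + 0.18² + 0.14² + 0.12² + 0.20² + 0.11² + 0.11² = 0.0196 + 0.0324 + 0.0196 + 0.0144 + 0.0400 + 0.0121 + 0.0121 = 0.1502
B_Sedg = 1 / 0.1502 = 6.6578
Σp_Reedᵢ² = 0.08² + 0.02² + 0.02² + 0.06² + 0.13² + 0.02² + 0.67² = 0.0064 + 0.0004 + 0.0004 + 0.0036 + 0.0169 + 0.0004 + 0.4489 = 0.4770
B_Reed = 1 / 0.4770 = 2.0964
Highest B → broadest niche (most generalist): Sedge Warbler (B = 6.66).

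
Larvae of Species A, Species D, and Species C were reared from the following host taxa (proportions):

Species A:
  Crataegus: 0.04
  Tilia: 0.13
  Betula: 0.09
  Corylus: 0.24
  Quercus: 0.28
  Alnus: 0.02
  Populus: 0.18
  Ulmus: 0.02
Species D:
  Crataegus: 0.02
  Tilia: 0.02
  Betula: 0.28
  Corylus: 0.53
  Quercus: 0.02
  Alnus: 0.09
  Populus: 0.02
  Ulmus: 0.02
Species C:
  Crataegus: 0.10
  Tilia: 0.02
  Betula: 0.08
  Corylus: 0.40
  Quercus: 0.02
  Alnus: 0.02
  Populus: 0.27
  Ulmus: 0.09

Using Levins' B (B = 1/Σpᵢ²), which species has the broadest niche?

Σp_Aᵢ² = 0.04² + 0.13² + 0.09² + 0.24² + 0.28² + 0.02² + 0.18² + 0.02² = 0.0016 + 0.0169 + 0.0081 + 0.0576 + 0.0784 + 0.0004 + 0.0324 + 0.0004 = 0.1958
B_A = 1 / 0.1958 = 5.1073
Σp_Dᵢ² = 0.02² + 0.02² + 0.28² + 0.53² + 0.02² + 0.09² + 0.02² + 0.02² = 0.0004 + 0.0004 + 0.0784 + 0.2809 + 0.0004 + 0.0081 + 0.0004 + 0.0004 = 0.3694
B_D = 1 / 0.3694 = 2.7071
Σp_Cᵢ² = 0.10² + 0.02² + 0.08² + 0.40² + 0.02² + 0.02² + 0.27² + 0.09² = 0.0100 + 0.0004 + 0.0064 + 0.1600 + 0.0004 + 0.0004 + 0.0729 + 0.0081 = 0.2586
B_C = 1 / 0.2586 = 3.8670
Highest B → broadest niche (most generalist): Species A (B = 5.11).

Species A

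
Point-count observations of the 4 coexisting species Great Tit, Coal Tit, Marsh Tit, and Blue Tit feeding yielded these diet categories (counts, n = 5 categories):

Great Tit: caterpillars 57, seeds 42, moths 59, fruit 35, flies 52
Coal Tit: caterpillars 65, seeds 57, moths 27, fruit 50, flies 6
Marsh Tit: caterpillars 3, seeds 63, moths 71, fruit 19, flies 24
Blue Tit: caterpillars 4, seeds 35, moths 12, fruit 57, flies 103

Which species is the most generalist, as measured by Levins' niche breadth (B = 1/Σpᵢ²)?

Great Tit

Proportions for Great Tit (n=245): 57/245=0.2327, 42/245=0.1714, 59/245=0.2408, 35/245=0.1429, 52/245=0.2122
Proportions for Coal Tit (n=205): 65/205=0.3171, 57/205=0.2780, 27/205=0.1317, 50/205=0.2439, 6/205=0.0293
Proportions for Marsh Tit (n=180): 3/180=0.0167, 63/180=0.3500, 71/180=0.3944, 19/180=0.1056, 24/180=0.1333
Proportions for Blue Tit (n=211): 4/211=0.0190, 35/211=0.1659, 12/211=0.0569, 57/211=0.2701, 103/211=0.4882
Σp_Greaᵢ² = 0.2327² + 0.1714² + 0.2408² + 0.1429² + 0.2122² = 0.054149 + 0.029378 + 0.057985 + 0.020420 + 0.045029 = 0.206961
B_Grea = 1 / 0.206961 = 4.8318
Σp_Coalᵢ² = 0.3171² + 0.2780² + 0.1317² + 0.2439² + 0.0293² = 0.100552 + 0.077284 + 0.017345 + 0.059487 + 0.000858 = 0.255526
B_Coal = 1 / 0.255526 = 3.9135
Σp_Marsᵢ² = 0.0167² + 0.3500² + 0.3944² + 0.1056² + 0.1333² = 0.000279 + 0.122500 + 0.155551 + 0.011151 + 0.017769 = 0.307250
B_Mars = 1 / 0.307250 = 3.2547
Σp_Blueᵢ² = 0.0190² + 0.1659² + 0.0569² + 0.2701² + 0.4882² = 0.000361 + 0.027523 + 0.003238 + 0.072954 + 0.238339 = 0.342415
B_Blue = 1 / 0.342415 = 2.9204
Highest B → broadest niche (most generalist): Great Tit (B = 4.83).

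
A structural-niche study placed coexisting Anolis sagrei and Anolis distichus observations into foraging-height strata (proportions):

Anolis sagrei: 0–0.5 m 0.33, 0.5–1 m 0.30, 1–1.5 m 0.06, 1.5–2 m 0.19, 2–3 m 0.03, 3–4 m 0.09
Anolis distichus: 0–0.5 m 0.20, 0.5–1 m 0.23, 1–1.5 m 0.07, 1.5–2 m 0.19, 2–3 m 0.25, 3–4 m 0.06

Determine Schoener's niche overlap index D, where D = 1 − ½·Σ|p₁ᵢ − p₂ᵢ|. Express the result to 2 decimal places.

Σ|p₁ᵢ − p₂ᵢ| = 0.13 + 0.07 + 0.01 + 0.00 + 0.22 + 0.03 = 0.46
D = 1 − ½ × 0.46 = 1 − 0.230 = 0.7700

0.77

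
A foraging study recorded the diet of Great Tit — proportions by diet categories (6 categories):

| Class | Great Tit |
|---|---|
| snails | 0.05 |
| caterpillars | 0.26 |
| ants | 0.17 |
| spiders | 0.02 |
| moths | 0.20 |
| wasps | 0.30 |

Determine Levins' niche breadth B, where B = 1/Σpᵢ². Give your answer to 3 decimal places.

Σpᵢ² = 0.05² + 0.26² + 0.17² + 0.02² + 0.20² + 0.30² = 0.0025 + 0.0676 + 0.0289 + 0.0004 + 0.0400 + 0.0900 = 0.2294
B = 1 / 0.2294 = 4.35920

4.359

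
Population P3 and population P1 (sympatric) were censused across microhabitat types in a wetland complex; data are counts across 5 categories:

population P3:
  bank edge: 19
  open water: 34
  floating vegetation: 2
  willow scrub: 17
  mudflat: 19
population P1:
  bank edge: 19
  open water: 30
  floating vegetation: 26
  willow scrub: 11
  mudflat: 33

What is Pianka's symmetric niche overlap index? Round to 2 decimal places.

Proportions for population P3 (n=91): 19/91=0.2088, 34/91=0.3736, 2/91=0.0220, 17/91=0.1868, 19/91=0.2088
Proportions for population P1 (n=119): 19/119=0.1597, 30/119=0.2521, 26/119=0.2185, 11/119=0.0924, 33/119=0.2773
Σ p₁ᵢp₂ᵢ = 0.033345 + 0.094185 + 0.004807 + 0.017260 + 0.057900 = 0.207497
Σp_1ᵢ² = 0.2088² + 0.3736² + 0.0220² + 0.1868² + 0.2088² = 0.043597 + 0.139577 + 0.000484 + 0.034894 + 0.043597 = 0.262149
Σp_2ᵢ² = 0.1597² + 0.2521² + 0.2185² + 0.0924² + 0.2773² = 0.025504 + 0.063554 + 0.047742 + 0.008538 + 0.076895 = 0.222233
O = 0.207497 / √(0.262149 × 0.222233) = 0.207497 / 0.2413673 = 0.8597

0.86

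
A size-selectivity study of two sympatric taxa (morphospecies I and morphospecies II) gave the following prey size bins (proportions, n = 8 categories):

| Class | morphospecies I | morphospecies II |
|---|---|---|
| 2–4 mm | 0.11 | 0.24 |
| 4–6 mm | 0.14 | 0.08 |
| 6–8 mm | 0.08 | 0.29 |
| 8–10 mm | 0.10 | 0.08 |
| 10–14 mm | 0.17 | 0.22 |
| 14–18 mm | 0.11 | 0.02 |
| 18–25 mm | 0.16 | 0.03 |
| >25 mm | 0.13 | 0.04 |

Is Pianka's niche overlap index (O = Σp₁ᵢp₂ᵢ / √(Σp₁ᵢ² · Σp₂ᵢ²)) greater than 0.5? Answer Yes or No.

Σ p₁ᵢp₂ᵢ = 0.0264 + 0.0112 + 0.0232 + 0.0080 + 0.0374 + 0.0022 + 0.0048 + 0.0052 = 0.1184
Σp_1ᵢ² = 0.11² + 0.14² + 0.08² + 0.10² + 0.17² + 0.11² + 0.16² + 0.13² = 0.0121 + 0.0196 + 0.0064 + 0.0100 + 0.0289 + 0.0121 + 0.0256 + 0.0169 = 0.1316
Σp_2ᵢ² = 0.24² + 0.08² + 0.29² + 0.08² + 0.22² + 0.02² + 0.03² + 0.04² = 0.0576 + 0.0064 + 0.0841 + 0.0064 + 0.0484 + 0.0004 + 0.0009 + 0.0016 = 0.2058
O = 0.1184 / √(0.1316 × 0.2058) = 0.1184 / 0.16457 = 0.7195
O = 0.7195 > 0.5 → Yes.

Yes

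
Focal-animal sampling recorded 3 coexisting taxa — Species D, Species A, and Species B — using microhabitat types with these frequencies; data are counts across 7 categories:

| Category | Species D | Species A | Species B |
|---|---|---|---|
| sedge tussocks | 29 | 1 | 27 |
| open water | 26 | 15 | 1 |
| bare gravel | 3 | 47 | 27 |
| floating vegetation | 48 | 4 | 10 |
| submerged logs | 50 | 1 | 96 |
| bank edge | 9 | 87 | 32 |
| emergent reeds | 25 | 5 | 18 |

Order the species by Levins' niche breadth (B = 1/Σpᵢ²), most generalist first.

Species D > Species B > Species A

Proportions for Species D (n=190): 29/190=0.1526, 26/190=0.1368, 3/190=0.0158, 48/190=0.2526, 50/190=0.2632, 9/190=0.0474, 25/190=0.1316
Proportions for Species A (n=160): 1/160=0.0063, 15/160=0.0938, 47/160=0.2938, 4/160=0.0250, 1/160=0.0063, 87/160=0.5438, 5/160=0.0313
Proportions for Species B (n=211): 27/211=0.1280, 1/211=0.0047, 27/211=0.1280, 10/211=0.0474, 96/211=0.4550, 32/211=0.1517, 18/211=0.0853
Σp_Dᵢ² = 0.1526² + 0.1368² + 0.0158² + 0.2526² + 0.2632² + 0.0474² + 0.1316² = 0.023287 + 0.018714 + 0.000250 + 0.063807 + 0.069274 + 0.002247 + 0.017319 = 0.194898
B_D = 1 / 0.194898 = 5.1309
Σp_Aᵢ² = 0.0063² + 0.0938² + 0.2938² + 0.0250² + 0.0063² + 0.5438² + 0.0313² = 0.000040 + 0.008798 + 0.086318 + 0.000625 + 0.000040 + 0.295718 + 0.000980 = 0.392519
B_A = 1 / 0.392519 = 2.5476
Σp_Bᵢ² = 0.1280² + 0.0047² + 0.1280² + 0.0474² + 0.4550² + 0.1517² + 0.0853² = 0.016384 + 0.000022 + 0.016384 + 0.002247 + 0.207025 + 0.023013 + 0.007276 = 0.272351
B_B = 1 / 0.272351 = 3.6717
Ranking by B (broadest → narrowest): Species D (5.13) > Species B (3.67) > Species A (2.55)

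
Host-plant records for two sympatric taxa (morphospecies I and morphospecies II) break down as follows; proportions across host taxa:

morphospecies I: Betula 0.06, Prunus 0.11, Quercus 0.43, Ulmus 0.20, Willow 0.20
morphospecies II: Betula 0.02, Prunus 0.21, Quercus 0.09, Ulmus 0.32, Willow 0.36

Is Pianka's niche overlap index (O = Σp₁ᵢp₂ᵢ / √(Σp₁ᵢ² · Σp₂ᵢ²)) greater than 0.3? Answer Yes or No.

Σ p₁ᵢp₂ᵢ = 0.0012 + 0.0231 + 0.0387 + 0.0640 + 0.0720 = 0.1990
Σp_1ᵢ² = 0.06² + 0.11² + 0.43² + 0.20² + 0.20² = 0.0036 + 0.0121 + 0.1849 + 0.0400 + 0.0400 = 0.2806
Σp_2ᵢ² = 0.02² + 0.21² + 0.09² + 0.32² + 0.36² = 0.0004 + 0.0441 + 0.0081 + 0.1024 + 0.1296 = 0.2846
O = 0.1990 / √(0.2806 × 0.2846) = 0.1990 / 0.28259 = 0.7042
O = 0.7042 > 0.3 → Yes.

Yes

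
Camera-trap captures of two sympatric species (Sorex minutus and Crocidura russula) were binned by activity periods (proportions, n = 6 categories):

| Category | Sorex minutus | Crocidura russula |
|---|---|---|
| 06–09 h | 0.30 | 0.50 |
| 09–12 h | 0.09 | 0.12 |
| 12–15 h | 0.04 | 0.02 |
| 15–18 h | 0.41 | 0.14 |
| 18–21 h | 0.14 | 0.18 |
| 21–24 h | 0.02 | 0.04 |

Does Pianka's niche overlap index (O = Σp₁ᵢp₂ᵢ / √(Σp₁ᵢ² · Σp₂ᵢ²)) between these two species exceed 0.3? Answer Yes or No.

Σ p₁ᵢp₂ᵢ = 0.1500 + 0.0108 + 0.0008 + 0.0574 + 0.0252 + 0.0008 = 0.2450
Σp_1ᵢ² = 0.30² + 0.09² + 0.04² + 0.41² + 0.14² + 0.02² = 0.0900 + 0.0081 + 0.0016 + 0.1681 + 0.0196 + 0.0004 = 0.2878
Σp_2ᵢ² = 0.50² + 0.12² + 0.02² + 0.14² + 0.18² + 0.04² = 0.2500 + 0.0144 + 0.0004 + 0.0196 + 0.0324 + 0.0016 = 0.3184
O = 0.2450 / √(0.2878 × 0.3184) = 0.2450 / 0.30271 = 0.8094
O = 0.8094 > 0.3 → Yes.

Yes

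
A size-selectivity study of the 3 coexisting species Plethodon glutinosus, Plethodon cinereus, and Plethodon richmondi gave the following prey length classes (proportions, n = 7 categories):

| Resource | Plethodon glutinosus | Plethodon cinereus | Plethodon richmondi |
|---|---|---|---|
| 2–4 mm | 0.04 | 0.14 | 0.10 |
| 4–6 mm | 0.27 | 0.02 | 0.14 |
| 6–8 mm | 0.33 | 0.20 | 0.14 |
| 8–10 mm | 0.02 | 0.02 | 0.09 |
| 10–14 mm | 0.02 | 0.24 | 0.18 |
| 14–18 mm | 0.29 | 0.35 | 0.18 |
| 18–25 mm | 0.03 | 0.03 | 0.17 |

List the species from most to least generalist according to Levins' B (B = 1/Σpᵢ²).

Plethodon richmondi > Plethodon cinereus > Plethodon glutinosus

Σp_glutᵢ² = 0.04² + 0.27² + 0.33² + 0.02² + 0.02² + 0.29² + 0.03² = 0.0016 + 0.0729 + 0.1089 + 0.0004 + 0.0004 + 0.0841 + 0.0009 = 0.2692
B_glut = 1 / 0.2692 = 3.7147
Σp_cineᵢ² = 0.14² + 0.02² + 0.20² + 0.02² + 0.24² + 0.35² + 0.03² = 0.0196 + 0.0004 + 0.0400 + 0.0004 + 0.0576 + 0.1225 + 0.0009 = 0.2414
B_cine = 1 / 0.2414 = 4.1425
Σp_richᵢ² = 0.10² + 0.14² + 0.14² + 0.09² + 0.18² + 0.18² + 0.17² = 0.0100 + 0.0196 + 0.0196 + 0.0081 + 0.0324 + 0.0324 + 0.0289 = 0.1510
B_rich = 1 / 0.1510 = 6.6225
Ranking by B (broadest → narrowest): Plethodon richmondi (6.62) > Plethodon cinereus (4.14) > Plethodon glutinosus (3.71)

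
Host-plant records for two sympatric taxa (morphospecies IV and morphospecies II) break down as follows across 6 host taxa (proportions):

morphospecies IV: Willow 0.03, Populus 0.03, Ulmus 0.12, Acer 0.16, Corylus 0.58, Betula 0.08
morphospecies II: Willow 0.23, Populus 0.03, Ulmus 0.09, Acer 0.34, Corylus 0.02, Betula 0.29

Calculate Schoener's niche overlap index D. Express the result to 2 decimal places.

Σ|p₁ᵢ − p₂ᵢ| = 0.20 + 0.00 + 0.03 + 0.18 + 0.56 + 0.21 = 1.18
D = 1 − ½ × 1.18 = 1 − 0.590 = 0.4100

0.41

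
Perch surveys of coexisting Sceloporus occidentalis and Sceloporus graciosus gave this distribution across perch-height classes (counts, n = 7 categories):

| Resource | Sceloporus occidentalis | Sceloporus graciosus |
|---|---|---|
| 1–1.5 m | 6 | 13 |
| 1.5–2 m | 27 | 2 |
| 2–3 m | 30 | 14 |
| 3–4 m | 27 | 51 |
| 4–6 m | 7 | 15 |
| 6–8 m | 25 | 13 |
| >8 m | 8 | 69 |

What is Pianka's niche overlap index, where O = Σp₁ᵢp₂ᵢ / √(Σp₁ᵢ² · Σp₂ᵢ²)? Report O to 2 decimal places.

0.58

Proportions for Sceloporus occidentalis (n=130): 6/130=0.0462, 27/130=0.2077, 30/130=0.2308, 27/130=0.2077, 7/130=0.0538, 25/130=0.1923, 8/130=0.0615
Proportions for Sceloporus graciosus (n=177): 13/177=0.0734, 2/177=0.0113, 14/177=0.0791, 51/177=0.2881, 15/177=0.0847, 13/177=0.0734, 69/177=0.3898
Σ p₁ᵢp₂ᵢ = 0.003391 + 0.002347 + 0.018256 + 0.059838 + 0.004557 + 0.014115 + 0.023973 = 0.126477
Σp_1ᵢ² = 0.0462² + 0.2077² + 0.2308² + 0.2077² + 0.0538² + 0.1923² + 0.0615² = 0.002134 + 0.043139 + 0.053269 + 0.043139 + 0.002894 + 0.036979 + 0.003782 = 0.185336
Σp_2ᵢ² = 0.0734² + 0.0113² + 0.0791² + 0.2881² + 0.0847² + 0.0734² + 0.3898² = 0.005388 + 0.000128 + 0.006257 + 0.083002 + 0.007174 + 0.005388 + 0.151944 = 0.259281
O = 0.126477 / √(0.185336 × 0.259281) = 0.126477 / 0.2192125 = 0.5770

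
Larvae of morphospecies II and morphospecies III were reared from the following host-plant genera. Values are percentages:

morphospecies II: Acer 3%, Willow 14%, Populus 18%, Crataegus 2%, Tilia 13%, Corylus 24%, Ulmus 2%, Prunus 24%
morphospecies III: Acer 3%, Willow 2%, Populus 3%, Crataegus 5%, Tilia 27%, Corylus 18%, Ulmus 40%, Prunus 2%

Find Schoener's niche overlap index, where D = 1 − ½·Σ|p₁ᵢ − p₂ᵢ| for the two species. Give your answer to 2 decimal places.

0.45

Convert percentages to proportions (divide by 100).
Σ|p₁ᵢ − p₂ᵢ| = 0.00 + 0.12 + 0.15 + 0.03 + 0.14 + 0.06 + 0.38 + 0.22 = 1.10
D = 1 − ½ × 1.10 = 1 − 0.550 = 0.4500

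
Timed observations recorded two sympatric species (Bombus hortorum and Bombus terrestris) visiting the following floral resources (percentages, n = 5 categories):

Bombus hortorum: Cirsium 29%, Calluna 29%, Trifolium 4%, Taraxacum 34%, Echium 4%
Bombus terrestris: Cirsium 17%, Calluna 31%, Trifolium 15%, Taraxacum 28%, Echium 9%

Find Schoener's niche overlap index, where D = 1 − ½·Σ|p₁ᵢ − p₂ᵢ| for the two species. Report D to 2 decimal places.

Convert percentages to proportions (divide by 100).
Σ|p₁ᵢ − p₂ᵢ| = 0.12 + 0.02 + 0.11 + 0.06 + 0.05 = 0.36
D = 1 − ½ × 0.36 = 1 − 0.180 = 0.8200

0.82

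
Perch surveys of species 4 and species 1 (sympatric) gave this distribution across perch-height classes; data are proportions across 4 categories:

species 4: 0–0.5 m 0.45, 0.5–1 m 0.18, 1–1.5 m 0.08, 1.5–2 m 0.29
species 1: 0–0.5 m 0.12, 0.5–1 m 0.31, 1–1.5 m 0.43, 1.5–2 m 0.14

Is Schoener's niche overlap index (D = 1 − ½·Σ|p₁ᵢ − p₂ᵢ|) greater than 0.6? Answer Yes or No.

Σ|p₁ᵢ − p₂ᵢ| = 0.33 + 0.13 + 0.35 + 0.15 = 0.96
D = 1 − ½ × 0.96 = 1 − 0.480 = 0.5200
D = 0.5200 < 0.6 → No.

No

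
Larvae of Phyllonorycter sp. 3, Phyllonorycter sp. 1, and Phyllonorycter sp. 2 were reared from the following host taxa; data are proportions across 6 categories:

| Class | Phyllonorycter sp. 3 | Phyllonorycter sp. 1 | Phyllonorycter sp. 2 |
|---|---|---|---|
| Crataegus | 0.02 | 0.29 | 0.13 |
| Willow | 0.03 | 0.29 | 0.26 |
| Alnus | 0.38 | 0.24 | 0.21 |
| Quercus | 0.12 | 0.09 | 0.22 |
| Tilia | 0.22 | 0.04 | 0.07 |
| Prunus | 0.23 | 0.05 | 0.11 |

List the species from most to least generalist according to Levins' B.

Phyllonorycter sp. 2 > Phyllonorycter sp. 1 > Phyllonorycter sp. 3

Σp_3ᵢ² = 0.02² + 0.03² + 0.38² + 0.12² + 0.22² + 0.23² = 0.0004 + 0.0009 + 0.1444 + 0.0144 + 0.0484 + 0.0529 = 0.2614
B_3 = 1 / 0.2614 = 3.8256
Σp_1ᵢ² = 0.29² + 0.29² + 0.24² + 0.09² + 0.04² + 0.05² = 0.0841 + 0.0841 + 0.0576 + 0.0081 + 0.0016 + 0.0025 = 0.2380
B_1 = 1 / 0.2380 = 4.2017
Σp_2ᵢ² = 0.13² + 0.26² + 0.21² + 0.22² + 0.07² + 0.11² = 0.0169 + 0.0676 + 0.0441 + 0.0484 + 0.0049 + 0.0121 = 0.1940
B_2 = 1 / 0.1940 = 5.1546
Ranking by B (broadest → narrowest): Phyllonorycter sp. 2 (5.15) > Phyllonorycter sp. 1 (4.20) > Phyllonorycter sp. 3 (3.83)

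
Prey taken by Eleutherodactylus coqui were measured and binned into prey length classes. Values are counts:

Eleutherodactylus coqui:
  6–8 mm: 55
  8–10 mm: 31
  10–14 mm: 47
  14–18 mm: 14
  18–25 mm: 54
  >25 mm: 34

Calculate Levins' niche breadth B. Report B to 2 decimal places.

Proportions for Eleutherodactylus coqui (n=235): 55/235=0.2340, 31/235=0.1319, 47/235=0.2000, 14/235=0.0596, 54/235=0.2298, 34/235=0.1447
Σpᵢ² = 0.2340² + 0.1319² + 0.2000² + 0.0596² + 0.2298² + 0.1447² = 0.054756 + 0.017398 + 0.040000 + 0.003552 + 0.052808 + 0.020938 = 0.189452
B = 1 / 0.189452 = 5.2784

5.28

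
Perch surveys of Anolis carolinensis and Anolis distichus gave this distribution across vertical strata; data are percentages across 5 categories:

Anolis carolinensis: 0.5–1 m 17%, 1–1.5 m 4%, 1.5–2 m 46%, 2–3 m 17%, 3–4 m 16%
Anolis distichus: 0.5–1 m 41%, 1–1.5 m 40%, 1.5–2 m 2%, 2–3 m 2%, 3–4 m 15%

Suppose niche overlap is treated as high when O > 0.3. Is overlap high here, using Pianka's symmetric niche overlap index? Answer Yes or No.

Convert percentages to proportions (divide by 100).
Σ p₁ᵢp₂ᵢ = 0.0697 + 0.0160 + 0.0092 + 0.0034 + 0.0240 = 0.1223
Σp_1ᵢ² = 0.17² + 0.04² + 0.46² + 0.17² + 0.16² = 0.0289 + 0.0016 + 0.2116 + 0.0289 + 0.0256 = 0.2966
Σp_2ᵢ² = 0.41² + 0.40² + 0.02² + 0.02² + 0.15² = 0.1681 + 0.1600 + 0.0004 + 0.0004 + 0.0225 = 0.3514
O = 0.1223 / √(0.2966 × 0.3514) = 0.1223 / 0.32284 = 0.3788
O = 0.3788 > 0.3 → Yes.

Yes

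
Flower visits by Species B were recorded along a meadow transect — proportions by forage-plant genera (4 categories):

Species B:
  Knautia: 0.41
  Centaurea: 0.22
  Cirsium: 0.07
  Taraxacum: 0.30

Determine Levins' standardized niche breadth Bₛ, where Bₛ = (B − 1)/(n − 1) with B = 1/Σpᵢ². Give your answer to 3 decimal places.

0.737

Σpᵢ² = 0.41² + 0.22² + 0.07² + 0.30² = 0.1681 + 0.0484 + 0.0049 + 0.0900 = 0.3114
B = 1 / 0.3114 = 3.21130
Bₛ = (B − 1)/(n − 1) = (3.21130 − 1)/(4 − 1) = 2.21130/3 = 0.73710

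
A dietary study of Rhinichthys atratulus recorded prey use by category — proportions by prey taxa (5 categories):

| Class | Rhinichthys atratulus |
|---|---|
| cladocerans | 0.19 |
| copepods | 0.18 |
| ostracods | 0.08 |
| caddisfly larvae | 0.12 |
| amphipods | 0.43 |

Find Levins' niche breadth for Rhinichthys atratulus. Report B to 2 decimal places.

3.65

Σpᵢ² = 0.19² + 0.18² + 0.08² + 0.12² + 0.43² = 0.0361 + 0.0324 + 0.0064 + 0.0144 + 0.1849 = 0.2742
B = 1 / 0.2742 = 3.6470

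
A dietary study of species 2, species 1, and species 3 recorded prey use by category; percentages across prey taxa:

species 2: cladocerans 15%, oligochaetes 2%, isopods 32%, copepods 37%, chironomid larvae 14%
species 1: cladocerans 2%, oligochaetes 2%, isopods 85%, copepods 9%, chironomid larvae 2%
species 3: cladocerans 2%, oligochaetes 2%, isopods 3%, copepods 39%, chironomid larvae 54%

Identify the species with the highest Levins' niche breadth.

species 2

Convert percentages to proportions (divide by 100).
Σp_2ᵢ² = 0.15² + 0.02² + 0.32² + 0.37² + 0.14² = 0.0225 + 0.0004 + 0.1024 + 0.1369 + 0.0196 = 0.2818
B_2 = 1 / 0.2818 = 3.5486
Σp_1ᵢ² = 0.02² + 0.02² + 0.85² + 0.09² + 0.02² = 0.0004 + 0.0004 + 0.7225 + 0.0081 + 0.0004 = 0.7318
B_1 = 1 / 0.7318 = 1.3665
Σp_3ᵢ² = 0.02² + 0.02² + 0.03² + 0.39² + 0.54² = 0.0004 + 0.0004 + 0.0009 + 0.1521 + 0.2916 = 0.4454
B_3 = 1 / 0.4454 = 2.2452
Highest B → broadest niche (most generalist): species 2 (B = 3.55).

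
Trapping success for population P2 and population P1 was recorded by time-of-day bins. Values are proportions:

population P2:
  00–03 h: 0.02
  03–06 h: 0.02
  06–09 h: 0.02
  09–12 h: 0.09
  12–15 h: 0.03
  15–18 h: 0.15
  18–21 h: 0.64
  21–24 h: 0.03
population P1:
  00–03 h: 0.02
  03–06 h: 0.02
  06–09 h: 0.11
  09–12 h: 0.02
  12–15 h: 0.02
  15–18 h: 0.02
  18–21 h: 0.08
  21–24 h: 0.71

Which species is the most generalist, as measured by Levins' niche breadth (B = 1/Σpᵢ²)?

population P2

Σp_P2ᵢ² = 0.02² + 0.02² + 0.02² + 0.09² + 0.03² + 0.15² + 0.64² + 0.03² = 0.0004 + 0.0004 + 0.0004 + 0.0081 + 0.0009 + 0.0225 + 0.4096 + 0.0009 = 0.4432
B_P2 = 1 / 0.4432 = 2.2563
Σp_P1ᵢ² = 0.02² + 0.02² + 0.11² + 0.02² + 0.02² + 0.02² + 0.08² + 0.71² = 0.0004 + 0.0004 + 0.0121 + 0.0004 + 0.0004 + 0.0004 + 0.0064 + 0.5041 = 0.5246
B_P1 = 1 / 0.5246 = 1.9062
Highest B → broadest niche (most generalist): population P2 (B = 2.26).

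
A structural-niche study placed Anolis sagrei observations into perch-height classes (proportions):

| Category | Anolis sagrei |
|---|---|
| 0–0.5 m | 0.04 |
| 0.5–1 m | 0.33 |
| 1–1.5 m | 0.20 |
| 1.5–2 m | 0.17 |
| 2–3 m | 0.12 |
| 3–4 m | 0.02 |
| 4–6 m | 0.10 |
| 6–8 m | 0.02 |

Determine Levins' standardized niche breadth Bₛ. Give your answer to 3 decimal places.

Σpᵢ² = 0.04² + 0.33² + 0.20² + 0.17² + 0.12² + 0.02² + 0.10² + 0.02² = 0.0016 + 0.1089 + 0.0400 + 0.0289 + 0.0144 + 0.0004 + 0.0100 + 0.0004 = 0.2046
B = 1 / 0.2046 = 4.88759
Bₛ = (B − 1)/(n − 1) = (4.88759 − 1)/(8 − 1) = 3.88759/7 = 0.55537

0.555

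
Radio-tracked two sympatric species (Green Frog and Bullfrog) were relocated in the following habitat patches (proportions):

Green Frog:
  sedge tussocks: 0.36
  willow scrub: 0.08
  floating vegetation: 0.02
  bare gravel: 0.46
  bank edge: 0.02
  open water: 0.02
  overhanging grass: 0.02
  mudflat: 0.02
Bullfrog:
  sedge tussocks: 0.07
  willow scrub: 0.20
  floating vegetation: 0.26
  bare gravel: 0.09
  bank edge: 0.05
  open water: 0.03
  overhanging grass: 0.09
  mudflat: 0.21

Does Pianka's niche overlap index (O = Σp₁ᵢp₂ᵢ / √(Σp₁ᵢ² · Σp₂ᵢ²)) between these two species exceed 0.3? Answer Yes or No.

Σ p₁ᵢp₂ᵢ = 0.0252 + 0.0160 + 0.0052 + 0.0414 + 0.0010 + 0.0006 + 0.0018 + 0.0042 = 0.0954
Σp_1ᵢ² = 0.36² + 0.08² + 0.02² + 0.46² + 0.02² + 0.02² + 0.02² + 0.02² = 0.1296 + 0.0064 + 0.0004 + 0.2116 + 0.0004 + 0.0004 + 0.0004 + 0.0004 = 0.3496
Σp_2ᵢ² = 0.07² + 0.20² + 0.26² + 0.09² + 0.05² + 0.03² + 0.09² + 0.21² = 0.0049 + 0.0400 + 0.0676 + 0.0081 + 0.0025 + 0.0009 + 0.0081 + 0.0441 = 0.1762
O = 0.0954 / √(0.3496 × 0.1762) = 0.0954 / 0.24819 = 0.3844
O = 0.3844 > 0.3 → Yes.

Yes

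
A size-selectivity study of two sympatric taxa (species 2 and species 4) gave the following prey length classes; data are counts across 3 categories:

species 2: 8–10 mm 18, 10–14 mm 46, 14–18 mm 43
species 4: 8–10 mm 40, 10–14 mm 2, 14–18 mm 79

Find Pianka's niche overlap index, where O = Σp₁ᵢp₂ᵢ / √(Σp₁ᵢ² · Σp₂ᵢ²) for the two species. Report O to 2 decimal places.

Proportions for species 2 (n=107): 18/107=0.1682, 46/107=0.4299, 43/107=0.4019
Proportions for species 4 (n=121): 40/121=0.3306, 2/121=0.0165, 79/121=0.6529
Σ p₁ᵢp₂ᵢ = 0.055607 + 0.007093 + 0.262401 = 0.325101
Σp_1ᵢ² = 0.1682² + 0.4299² + 0.4019² = 0.028291 + 0.184814 + 0.161524 = 0.374629
Σp_2ᵢ² = 0.3306² + 0.0165² + 0.6529² = 0.109296 + 0.000272 + 0.426278 = 0.535846
O = 0.325101 / √(0.374629 × 0.535846) = 0.325101 / 0.4480440 = 0.7256

0.73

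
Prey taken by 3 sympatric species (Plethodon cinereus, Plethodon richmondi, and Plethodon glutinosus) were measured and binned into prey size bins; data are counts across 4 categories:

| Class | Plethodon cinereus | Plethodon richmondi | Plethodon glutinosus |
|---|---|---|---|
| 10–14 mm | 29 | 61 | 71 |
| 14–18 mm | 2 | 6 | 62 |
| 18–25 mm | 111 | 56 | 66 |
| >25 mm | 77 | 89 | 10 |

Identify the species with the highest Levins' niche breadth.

Plethodon glutinosus

Proportions for Plethodon cinereus (n=219): 29/219=0.1324, 2/219=0.0091, 111/219=0.5068, 77/219=0.3516
Proportions for Plethodon richmondi (n=212): 61/212=0.2877, 6/212=0.0283, 56/212=0.2642, 89/212=0.4198
Proportions for Plethodon glutinosus (n=209): 71/209=0.3397, 62/209=0.2967, 66/209=0.3158, 10/209=0.0478
Σp_cineᵢ² = 0.1324² + 0.0091² + 0.5068² + 0.3516² = 0.017530 + 0.000083 + 0.256846 + 0.123623 = 0.398082
B_cine = 1 / 0.398082 = 2.5120
Σp_richᵢ² = 0.2877² + 0.0283² + 0.2642² + 0.4198² = 0.082771 + 0.000801 + 0.069802 + 0.176232 = 0.329606
B_rich = 1 / 0.329606 = 3.0339
Σp_glutᵢ² = 0.3397² + 0.2967² + 0.3158² + 0.0478² = 0.115396 + 0.088031 + 0.099730 + 0.002285 = 0.305442
B_glut = 1 / 0.305442 = 3.2739
Highest B → broadest niche (most generalist): Plethodon glutinosus (B = 3.27).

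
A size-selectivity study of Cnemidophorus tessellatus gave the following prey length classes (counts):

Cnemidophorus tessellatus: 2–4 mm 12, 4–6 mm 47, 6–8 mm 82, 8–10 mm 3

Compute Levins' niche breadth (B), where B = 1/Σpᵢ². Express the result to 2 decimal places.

2.28

Proportions for Cnemidophorus tessellatus (n=144): 12/144=0.0833, 47/144=0.3264, 82/144=0.5694, 3/144=0.0208
Σpᵢ² = 0.0833² + 0.3264² + 0.5694² + 0.0208² = 0.006939 + 0.106537 + 0.324216 + 0.000433 = 0.438125
B = 1 / 0.438125 = 2.2825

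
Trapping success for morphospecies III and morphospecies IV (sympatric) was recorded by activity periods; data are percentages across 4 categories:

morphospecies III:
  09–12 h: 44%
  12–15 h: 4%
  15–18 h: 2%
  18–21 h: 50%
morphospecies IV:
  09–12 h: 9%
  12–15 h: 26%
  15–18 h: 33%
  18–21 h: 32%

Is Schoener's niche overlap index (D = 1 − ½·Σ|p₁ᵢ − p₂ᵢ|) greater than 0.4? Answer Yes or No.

Convert percentages to proportions (divide by 100).
Σ|p₁ᵢ − p₂ᵢ| = 0.35 + 0.22 + 0.31 + 0.18 = 1.06
D = 1 − ½ × 1.06 = 1 − 0.530 = 0.4700
D = 0.4700 > 0.4 → Yes.

Yes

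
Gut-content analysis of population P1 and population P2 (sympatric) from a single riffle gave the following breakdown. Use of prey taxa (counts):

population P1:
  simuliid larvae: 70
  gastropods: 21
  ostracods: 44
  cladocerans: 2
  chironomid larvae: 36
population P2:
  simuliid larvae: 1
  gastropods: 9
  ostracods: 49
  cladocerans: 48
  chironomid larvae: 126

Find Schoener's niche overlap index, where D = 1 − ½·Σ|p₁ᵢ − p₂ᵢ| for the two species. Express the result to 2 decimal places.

Proportions for population P1 (n=173): 70/173=0.4046, 21/173=0.1214, 44/173=0.2543, 2/173=0.0116, 36/173=0.2081
Proportions for population P2 (n=233): 1/233=0.0043, 9/233=0.0386, 49/233=0.2103, 48/233=0.2060, 126/233=0.5408
Σ|p₁ᵢ − p₂ᵢ| = 0.4003 + 0.0828 + 0.0440 + 0.1944 + 0.3327 = 1.0542
D = 1 − ½ × 1.0542 = 1 − 0.52710 = 0.47290

0.47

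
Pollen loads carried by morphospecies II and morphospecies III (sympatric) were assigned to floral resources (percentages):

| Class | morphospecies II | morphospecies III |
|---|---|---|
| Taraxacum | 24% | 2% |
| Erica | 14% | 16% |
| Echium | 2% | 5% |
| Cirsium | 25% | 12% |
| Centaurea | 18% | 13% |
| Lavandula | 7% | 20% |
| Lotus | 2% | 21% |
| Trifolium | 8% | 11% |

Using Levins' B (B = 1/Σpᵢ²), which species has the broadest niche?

Convert percentages to proportions (divide by 100).
Σp_IIᵢ² = 0.24² + 0.14² + 0.02² + 0.25² + 0.18² + 0.07² + 0.02² + 0.08² = 0.0576 + 0.0196 + 0.0004 + 0.0625 + 0.0324 + 0.0049 + 0.0004 + 0.0064 = 0.1842
B_II = 1 / 0.1842 = 5.4289
Σp_IIIᵢ² = 0.02² + 0.16² + 0.05² + 0.12² + 0.13² + 0.20² + 0.21² + 0.11² = 0.0004 + 0.0256 + 0.0025 + 0.0144 + 0.0169 + 0.0400 + 0.0441 + 0.0121 = 0.1560
B_III = 1 / 0.1560 = 6.4103
Highest B → broadest niche (most generalist): morphospecies III (B = 6.41).

morphospecies III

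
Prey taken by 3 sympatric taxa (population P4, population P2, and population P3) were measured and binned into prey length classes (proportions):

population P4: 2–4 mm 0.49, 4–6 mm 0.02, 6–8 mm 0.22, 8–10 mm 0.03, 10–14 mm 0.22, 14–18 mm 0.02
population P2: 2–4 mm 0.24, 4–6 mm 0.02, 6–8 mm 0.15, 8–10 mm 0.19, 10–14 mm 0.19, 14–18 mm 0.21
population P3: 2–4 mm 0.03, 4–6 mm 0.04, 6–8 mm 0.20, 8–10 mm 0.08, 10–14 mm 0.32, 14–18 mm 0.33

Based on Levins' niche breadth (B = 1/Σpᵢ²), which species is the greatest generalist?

population P2

Σp_P4ᵢ² = 0.49² + 0.02² + 0.22² + 0.03² + 0.22² + 0.02² = 0.2401 + 0.0004 + 0.0484 + 0.0009 + 0.0484 + 0.0004 = 0.3386
B_P4 = 1 / 0.3386 = 2.9533
Σp_P2ᵢ² = 0.24² + 0.02² + 0.15² + 0.19² + 0.19² + 0.21² = 0.0576 + 0.0004 + 0.0225 + 0.0361 + 0.0361 + 0.0441 = 0.1968
B_P2 = 1 / 0.1968 = 5.0813
Σp_P3ᵢ² = 0.03² + 0.04² + 0.20² + 0.08² + 0.32² + 0.33² = 0.0009 + 0.0016 + 0.0400 + 0.0064 + 0.1024 + 0.1089 = 0.2602
B_P3 = 1 / 0.2602 = 3.8432
Highest B → broadest niche (most generalist): population P2 (B = 5.08).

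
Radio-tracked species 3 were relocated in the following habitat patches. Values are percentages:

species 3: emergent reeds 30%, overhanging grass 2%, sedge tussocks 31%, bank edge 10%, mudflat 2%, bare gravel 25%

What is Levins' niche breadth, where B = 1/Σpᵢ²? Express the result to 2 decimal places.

Convert percentages to proportions (divide by 100).
Σpᵢ² = 0.30² + 0.02² + 0.31² + 0.10² + 0.02² + 0.25² = 0.0900 + 0.0004 + 0.0961 + 0.0100 + 0.0004 + 0.0625 = 0.2594
B = 1 / 0.2594 = 3.8551

3.86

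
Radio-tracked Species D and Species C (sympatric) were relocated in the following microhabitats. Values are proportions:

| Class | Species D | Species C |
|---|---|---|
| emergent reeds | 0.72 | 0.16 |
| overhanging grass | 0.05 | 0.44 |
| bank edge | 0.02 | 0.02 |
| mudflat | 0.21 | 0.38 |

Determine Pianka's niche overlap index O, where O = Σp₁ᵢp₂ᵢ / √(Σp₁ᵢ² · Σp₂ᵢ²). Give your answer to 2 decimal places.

Σ p₁ᵢp₂ᵢ = 0.1152 + 0.0220 + 0.0004 + 0.0798 = 0.2174
Σp_1ᵢ² = 0.72² + 0.05² + 0.02² + 0.21² = 0.5184 + 0.0025 + 0.0004 + 0.0441 = 0.5654
Σp_2ᵢ² = 0.16² + 0.44² + 0.02² + 0.38² = 0.0256 + 0.1936 + 0.0004 + 0.1444 = 0.3640
O = 0.2174 / √(0.5654 × 0.3640) = 0.2174 / 0.45366 = 0.4792

0.48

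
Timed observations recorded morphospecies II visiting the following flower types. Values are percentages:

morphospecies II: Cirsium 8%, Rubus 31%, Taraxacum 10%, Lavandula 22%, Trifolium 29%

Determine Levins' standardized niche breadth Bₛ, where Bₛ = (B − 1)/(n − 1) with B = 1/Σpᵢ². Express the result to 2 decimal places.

Convert percentages to proportions (divide by 100).
Σpᵢ² = 0.08² + 0.31² + 0.10² + 0.22² + 0.29² = 0.0064 + 0.0961 + 0.0100 + 0.0484 + 0.0841 = 0.2450
B = 1 / 0.2450 = 4.0816
Bₛ = (B − 1)/(n − 1) = (4.0816 − 1)/(5 − 1) = 3.0816/4 = 0.7704

0.77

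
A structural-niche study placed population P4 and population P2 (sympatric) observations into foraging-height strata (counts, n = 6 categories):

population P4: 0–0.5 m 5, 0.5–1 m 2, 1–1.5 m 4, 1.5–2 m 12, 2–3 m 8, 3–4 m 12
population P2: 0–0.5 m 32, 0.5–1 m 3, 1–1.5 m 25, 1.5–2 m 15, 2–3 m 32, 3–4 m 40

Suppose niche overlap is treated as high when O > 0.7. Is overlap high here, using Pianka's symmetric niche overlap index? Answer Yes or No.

Yes

Proportions for population P4 (n=43): 5/43=0.1163, 2/43=0.0465, 4/43=0.0930, 12/43=0.2791, 8/43=0.1860, 12/43=0.2791
Proportions for population P2 (n=147): 32/147=0.2177, 3/147=0.0204, 25/147=0.1701, 15/147=0.1020, 32/147=0.2177, 40/147=0.2721
Σ p₁ᵢp₂ᵢ = 0.025319 + 0.000949 + 0.015819 + 0.028468 + 0.040492 + 0.075943 = 0.186990
Σp_1ᵢ² = 0.1163² + 0.0465² + 0.0930² + 0.2791² + 0.1860² + 0.2791² = 0.013526 + 0.002162 + 0.008649 + 0.077897 + 0.034596 + 0.077897 = 0.214727
Σp_2ᵢ² = 0.2177² + 0.0204² + 0.1701² + 0.1020² + 0.2177² + 0.2721² = 0.047393 + 0.000416 + 0.028934 + 0.010404 + 0.047393 + 0.074038 = 0.208578
O = 0.186990 / √(0.214727 × 0.208578) = 0.186990 / 0.2116302 = 0.8836
O = 0.8836 > 0.7 → Yes.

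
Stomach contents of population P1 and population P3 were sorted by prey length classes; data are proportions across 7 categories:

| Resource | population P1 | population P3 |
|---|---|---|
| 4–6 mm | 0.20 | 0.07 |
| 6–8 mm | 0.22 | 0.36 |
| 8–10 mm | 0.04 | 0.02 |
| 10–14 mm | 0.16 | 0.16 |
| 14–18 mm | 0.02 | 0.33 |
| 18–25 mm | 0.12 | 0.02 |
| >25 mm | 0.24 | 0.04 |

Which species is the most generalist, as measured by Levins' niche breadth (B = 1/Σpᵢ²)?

population P1

Σp_P1ᵢ² = 0.20² + 0.22² + 0.04² + 0.16² + 0.02² + 0.12² + 0.24² = 0.0400 + 0.0484 + 0.0016 + 0.0256 + 0.0004 + 0.0144 + 0.0576 = 0.1880
B_P1 = 1 / 0.1880 = 5.3191
Σp_P3ᵢ² = 0.07² + 0.36² + 0.02² + 0.16² + 0.33² + 0.02² + 0.04² = 0.0049 + 0.1296 + 0.0004 + 0.0256 + 0.1089 + 0.0004 + 0.0016 = 0.2714
B_P3 = 1 / 0.2714 = 3.6846
Highest B → broadest niche (most generalist): population P1 (B = 5.32).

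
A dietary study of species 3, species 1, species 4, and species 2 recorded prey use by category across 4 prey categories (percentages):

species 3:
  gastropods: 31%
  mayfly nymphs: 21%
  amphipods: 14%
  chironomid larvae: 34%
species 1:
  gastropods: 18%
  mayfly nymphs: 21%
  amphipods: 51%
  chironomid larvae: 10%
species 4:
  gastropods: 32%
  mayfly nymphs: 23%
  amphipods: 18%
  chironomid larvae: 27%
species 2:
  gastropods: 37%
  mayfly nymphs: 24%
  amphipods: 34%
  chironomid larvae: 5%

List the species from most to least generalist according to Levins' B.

Convert percentages to proportions (divide by 100).
Σp_3ᵢ² = 0.31² + 0.21² + 0.14² + 0.34² = 0.0961 + 0.0441 + 0.0196 + 0.1156 = 0.2754
B_3 = 1 / 0.2754 = 3.6311
Σp_1ᵢ² = 0.18² + 0.21² + 0.51² + 0.10² = 0.0324 + 0.0441 + 0.2601 + 0.0100 = 0.3466
B_1 = 1 / 0.3466 = 2.8852
Σp_4ᵢ² = 0.32² + 0.23² + 0.18² + 0.27² = 0.1024 + 0.0529 + 0.0324 + 0.0729 = 0.2606
B_4 = 1 / 0.2606 = 3.8373
Σp_2ᵢ² = 0.37² + 0.24² + 0.34² + 0.05² = 0.1369 + 0.0576 + 0.1156 + 0.0025 = 0.3126
B_2 = 1 / 0.3126 = 3.1990
Ranking by B (broadest → narrowest): species 4 (3.84) > species 3 (3.63) > species 2 (3.20) > species 1 (2.89)

species 4 > species 3 > species 2 > species 1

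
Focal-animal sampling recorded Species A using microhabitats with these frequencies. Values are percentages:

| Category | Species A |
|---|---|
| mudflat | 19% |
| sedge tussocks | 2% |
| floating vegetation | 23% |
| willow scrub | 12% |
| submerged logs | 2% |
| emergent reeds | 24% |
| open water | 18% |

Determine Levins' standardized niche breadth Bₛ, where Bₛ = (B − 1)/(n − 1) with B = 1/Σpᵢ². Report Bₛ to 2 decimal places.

Convert percentages to proportions (divide by 100).
Σpᵢ² = 0.19² + 0.02² + 0.23² + 0.12² + 0.02² + 0.24² + 0.18² = 0.0361 + 0.0004 + 0.0529 + 0.0144 + 0.0004 + 0.0576 + 0.0324 = 0.1942
B = 1 / 0.1942 = 5.1493
Bₛ = (B − 1)/(n − 1) = (5.1493 − 1)/(7 − 1) = 4.1493/6 = 0.6916

0.69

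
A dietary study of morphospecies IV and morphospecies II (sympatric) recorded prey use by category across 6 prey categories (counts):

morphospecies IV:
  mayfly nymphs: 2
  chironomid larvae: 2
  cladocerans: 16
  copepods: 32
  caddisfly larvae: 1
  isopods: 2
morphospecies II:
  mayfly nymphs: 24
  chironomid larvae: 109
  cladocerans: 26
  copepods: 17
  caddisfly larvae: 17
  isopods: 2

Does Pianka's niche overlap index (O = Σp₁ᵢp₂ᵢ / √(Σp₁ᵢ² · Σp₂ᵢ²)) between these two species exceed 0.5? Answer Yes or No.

Proportions for morphospecies IV (n=55): 2/55=0.0364, 2/55=0.0364, 16/55=0.2909, 32/55=0.5818, 1/55=0.0182, 2/55=0.0364
Proportions for morphospecies II (n=195): 24/195=0.1231, 109/195=0.5590, 26/195=0.1333, 17/195=0.0872, 17/195=0.0872, 2/195=0.0103
Σ p₁ᵢp₂ᵢ = 0.004481 + 0.020348 + 0.038777 + 0.050733 + 0.001587 + 0.000375 = 0.116301
Σp_1ᵢ² = 0.0364² + 0.0364² + 0.2909² + 0.5818² + 0.0182² + 0.0364² = 0.001325 + 0.001325 + 0.084623 + 0.338491 + 0.000331 + 0.001325 = 0.427420
Σp_2ᵢ² = 0.1231² + 0.5590² + 0.1333² + 0.0872² + 0.0872² + 0.0103² = 0.015154 + 0.312481 + 0.017769 + 0.007604 + 0.007604 + 0.000106 = 0.360718
O = 0.116301 / √(0.427420 × 0.360718) = 0.116301 / 0.3926552 = 0.2962
O = 0.2962 < 0.5 → No.

No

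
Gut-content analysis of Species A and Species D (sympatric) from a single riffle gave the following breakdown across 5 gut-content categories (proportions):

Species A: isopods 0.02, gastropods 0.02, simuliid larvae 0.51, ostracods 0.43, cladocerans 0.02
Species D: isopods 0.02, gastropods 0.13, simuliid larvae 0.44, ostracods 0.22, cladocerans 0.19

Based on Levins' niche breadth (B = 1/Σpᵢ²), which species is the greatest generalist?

Species D

Σp_Aᵢ² = 0.02² + 0.02² + 0.51² + 0.43² + 0.02² = 0.0004 + 0.0004 + 0.2601 + 0.1849 + 0.0004 = 0.4462
B_A = 1 / 0.4462 = 2.2411
Σp_Dᵢ² = 0.02² + 0.13² + 0.44² + 0.22² + 0.19² = 0.0004 + 0.0169 + 0.1936 + 0.0484 + 0.0361 = 0.2954
B_D = 1 / 0.2954 = 3.3852
Highest B → broadest niche (most generalist): Species D (B = 3.39).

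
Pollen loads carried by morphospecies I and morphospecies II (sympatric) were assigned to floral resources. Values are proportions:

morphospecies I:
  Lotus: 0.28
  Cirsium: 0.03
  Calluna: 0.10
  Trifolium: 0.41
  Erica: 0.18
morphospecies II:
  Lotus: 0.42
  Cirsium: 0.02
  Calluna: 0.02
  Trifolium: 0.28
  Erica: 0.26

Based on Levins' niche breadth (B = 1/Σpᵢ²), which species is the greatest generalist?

morphospecies I

Σp_Iᵢ² = 0.28² + 0.03² + 0.10² + 0.41² + 0.18² = 0.0784 + 0.0009 + 0.0100 + 0.1681 + 0.0324 = 0.2898
B_I = 1 / 0.2898 = 3.4507
Σp_IIᵢ² = 0.42² + 0.02² + 0.02² + 0.28² + 0.26² = 0.1764 + 0.0004 + 0.0004 + 0.0784 + 0.0676 = 0.3232
B_II = 1 / 0.3232 = 3.0941
Highest B → broadest niche (most generalist): morphospecies I (B = 3.45).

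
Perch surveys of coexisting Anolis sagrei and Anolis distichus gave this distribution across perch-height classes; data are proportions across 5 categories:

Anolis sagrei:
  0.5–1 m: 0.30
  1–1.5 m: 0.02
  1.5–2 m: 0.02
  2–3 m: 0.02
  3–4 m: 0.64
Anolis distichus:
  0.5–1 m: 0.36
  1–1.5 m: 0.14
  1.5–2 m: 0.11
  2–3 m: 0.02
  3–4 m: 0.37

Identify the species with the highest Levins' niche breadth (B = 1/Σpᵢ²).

Σp_sagrᵢ² = 0.30² + 0.02² + 0.02² + 0.02² + 0.64² = 0.0900 + 0.0004 + 0.0004 + 0.0004 + 0.4096 = 0.5008
B_sagr = 1 / 0.5008 = 1.9968
Σp_distᵢ² = 0.36² + 0.14² + 0.11² + 0.02² + 0.37² = 0.1296 + 0.0196 + 0.0121 + 0.0004 + 0.1369 = 0.2986
B_dist = 1 / 0.2986 = 3.3490
Highest B → broadest niche (most generalist): Anolis distichus (B = 3.35).

Anolis distichus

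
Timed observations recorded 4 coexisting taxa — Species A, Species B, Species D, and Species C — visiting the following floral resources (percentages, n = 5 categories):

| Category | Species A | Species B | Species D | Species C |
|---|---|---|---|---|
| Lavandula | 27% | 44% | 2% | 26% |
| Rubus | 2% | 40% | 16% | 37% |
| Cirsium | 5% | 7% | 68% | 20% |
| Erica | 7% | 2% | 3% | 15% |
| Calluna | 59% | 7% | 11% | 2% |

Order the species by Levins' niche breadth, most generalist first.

Convert percentages to proportions (divide by 100).
Σp_Aᵢ² = 0.27² + 0.02² + 0.05² + 0.07² + 0.59² = 0.0729 + 0.0004 + 0.0025 + 0.0049 + 0.3481 = 0.4288
B_A = 1 / 0.4288 = 2.3321
Σp_Bᵢ² = 0.44² + 0.40² + 0.07² + 0.02² + 0.07² = 0.1936 + 0.1600 + 0.0049 + 0.0004 + 0.0049 = 0.3638
B_B = 1 / 0.3638 = 2.7488
Σp_Dᵢ² = 0.02² + 0.16² + 0.68² + 0.03² + 0.11² = 0.0004 + 0.0256 + 0.4624 + 0.0009 + 0.0121 = 0.5014
B_D = 1 / 0.5014 = 1.9944
Σp_Cᵢ² = 0.26² + 0.37² + 0.20² + 0.15² + 0.02² = 0.0676 + 0.1369 + 0.0400 + 0.0225 + 0.0004 = 0.2674
B_C = 1 / 0.2674 = 3.7397
Ranking by B (broadest → narrowest): Species C (3.74) > Species B (2.75) > Species A (2.33) > Species D (1.99)

Species C > Species B > Species A > Species D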